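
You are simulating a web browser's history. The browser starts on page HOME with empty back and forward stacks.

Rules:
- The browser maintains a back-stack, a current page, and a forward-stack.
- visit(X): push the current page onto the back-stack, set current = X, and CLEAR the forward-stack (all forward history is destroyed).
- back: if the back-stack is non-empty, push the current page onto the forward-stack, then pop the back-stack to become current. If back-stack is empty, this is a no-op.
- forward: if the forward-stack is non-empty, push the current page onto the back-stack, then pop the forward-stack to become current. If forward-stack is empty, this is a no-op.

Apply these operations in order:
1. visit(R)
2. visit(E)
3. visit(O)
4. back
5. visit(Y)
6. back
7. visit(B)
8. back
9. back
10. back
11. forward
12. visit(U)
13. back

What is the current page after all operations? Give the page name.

After 1 (visit(R)): cur=R back=1 fwd=0
After 2 (visit(E)): cur=E back=2 fwd=0
After 3 (visit(O)): cur=O back=3 fwd=0
After 4 (back): cur=E back=2 fwd=1
After 5 (visit(Y)): cur=Y back=3 fwd=0
After 6 (back): cur=E back=2 fwd=1
After 7 (visit(B)): cur=B back=3 fwd=0
After 8 (back): cur=E back=2 fwd=1
After 9 (back): cur=R back=1 fwd=2
After 10 (back): cur=HOME back=0 fwd=3
After 11 (forward): cur=R back=1 fwd=2
After 12 (visit(U)): cur=U back=2 fwd=0
After 13 (back): cur=R back=1 fwd=1

Answer: R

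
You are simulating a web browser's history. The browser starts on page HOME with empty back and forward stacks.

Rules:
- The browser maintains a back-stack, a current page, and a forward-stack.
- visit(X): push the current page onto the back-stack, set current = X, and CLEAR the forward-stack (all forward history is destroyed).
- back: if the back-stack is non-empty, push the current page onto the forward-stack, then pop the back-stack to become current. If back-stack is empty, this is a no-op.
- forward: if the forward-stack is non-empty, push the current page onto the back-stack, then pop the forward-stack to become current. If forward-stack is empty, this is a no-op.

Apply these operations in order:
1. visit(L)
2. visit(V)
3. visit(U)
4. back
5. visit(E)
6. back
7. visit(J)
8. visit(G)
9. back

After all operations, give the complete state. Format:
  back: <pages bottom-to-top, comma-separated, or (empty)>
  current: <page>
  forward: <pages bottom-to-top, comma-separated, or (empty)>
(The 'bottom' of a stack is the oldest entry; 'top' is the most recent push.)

After 1 (visit(L)): cur=L back=1 fwd=0
After 2 (visit(V)): cur=V back=2 fwd=0
After 3 (visit(U)): cur=U back=3 fwd=0
After 4 (back): cur=V back=2 fwd=1
After 5 (visit(E)): cur=E back=3 fwd=0
After 6 (back): cur=V back=2 fwd=1
After 7 (visit(J)): cur=J back=3 fwd=0
After 8 (visit(G)): cur=G back=4 fwd=0
After 9 (back): cur=J back=3 fwd=1

Answer: back: HOME,L,V
current: J
forward: G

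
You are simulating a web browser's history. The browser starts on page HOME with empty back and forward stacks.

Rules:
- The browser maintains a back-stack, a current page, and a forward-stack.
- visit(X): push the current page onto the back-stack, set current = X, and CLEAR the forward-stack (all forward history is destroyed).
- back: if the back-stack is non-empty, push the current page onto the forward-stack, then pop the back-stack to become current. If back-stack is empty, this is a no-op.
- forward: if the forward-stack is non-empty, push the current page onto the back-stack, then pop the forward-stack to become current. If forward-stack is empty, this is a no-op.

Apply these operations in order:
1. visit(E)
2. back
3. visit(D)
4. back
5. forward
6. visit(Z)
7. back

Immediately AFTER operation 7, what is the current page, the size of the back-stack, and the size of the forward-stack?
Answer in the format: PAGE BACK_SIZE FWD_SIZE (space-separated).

After 1 (visit(E)): cur=E back=1 fwd=0
After 2 (back): cur=HOME back=0 fwd=1
After 3 (visit(D)): cur=D back=1 fwd=0
After 4 (back): cur=HOME back=0 fwd=1
After 5 (forward): cur=D back=1 fwd=0
After 6 (visit(Z)): cur=Z back=2 fwd=0
After 7 (back): cur=D back=1 fwd=1

D 1 1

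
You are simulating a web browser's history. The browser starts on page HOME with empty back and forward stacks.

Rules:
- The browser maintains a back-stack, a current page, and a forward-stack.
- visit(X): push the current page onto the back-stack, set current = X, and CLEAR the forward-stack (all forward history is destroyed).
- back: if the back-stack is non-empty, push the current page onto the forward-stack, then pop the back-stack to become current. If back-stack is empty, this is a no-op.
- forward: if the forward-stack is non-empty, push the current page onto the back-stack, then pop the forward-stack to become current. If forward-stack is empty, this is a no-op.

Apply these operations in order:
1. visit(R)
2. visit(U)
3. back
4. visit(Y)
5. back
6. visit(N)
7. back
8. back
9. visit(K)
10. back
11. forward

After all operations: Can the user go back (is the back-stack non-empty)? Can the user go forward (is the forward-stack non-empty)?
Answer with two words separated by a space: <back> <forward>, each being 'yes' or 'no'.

After 1 (visit(R)): cur=R back=1 fwd=0
After 2 (visit(U)): cur=U back=2 fwd=0
After 3 (back): cur=R back=1 fwd=1
After 4 (visit(Y)): cur=Y back=2 fwd=0
After 5 (back): cur=R back=1 fwd=1
After 6 (visit(N)): cur=N back=2 fwd=0
After 7 (back): cur=R back=1 fwd=1
After 8 (back): cur=HOME back=0 fwd=2
After 9 (visit(K)): cur=K back=1 fwd=0
After 10 (back): cur=HOME back=0 fwd=1
After 11 (forward): cur=K back=1 fwd=0

Answer: yes no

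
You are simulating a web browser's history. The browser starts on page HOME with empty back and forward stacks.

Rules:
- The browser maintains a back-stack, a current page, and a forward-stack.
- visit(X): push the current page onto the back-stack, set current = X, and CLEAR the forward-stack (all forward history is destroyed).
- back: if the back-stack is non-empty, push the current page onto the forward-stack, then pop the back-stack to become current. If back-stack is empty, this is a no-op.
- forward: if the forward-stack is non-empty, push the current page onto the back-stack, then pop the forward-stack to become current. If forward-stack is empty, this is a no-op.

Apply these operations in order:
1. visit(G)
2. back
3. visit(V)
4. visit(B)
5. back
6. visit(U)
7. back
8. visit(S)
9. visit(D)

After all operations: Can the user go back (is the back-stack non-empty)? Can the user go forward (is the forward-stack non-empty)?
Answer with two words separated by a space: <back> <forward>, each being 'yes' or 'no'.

Answer: yes no

Derivation:
After 1 (visit(G)): cur=G back=1 fwd=0
After 2 (back): cur=HOME back=0 fwd=1
After 3 (visit(V)): cur=V back=1 fwd=0
After 4 (visit(B)): cur=B back=2 fwd=0
After 5 (back): cur=V back=1 fwd=1
After 6 (visit(U)): cur=U back=2 fwd=0
After 7 (back): cur=V back=1 fwd=1
After 8 (visit(S)): cur=S back=2 fwd=0
After 9 (visit(D)): cur=D back=3 fwd=0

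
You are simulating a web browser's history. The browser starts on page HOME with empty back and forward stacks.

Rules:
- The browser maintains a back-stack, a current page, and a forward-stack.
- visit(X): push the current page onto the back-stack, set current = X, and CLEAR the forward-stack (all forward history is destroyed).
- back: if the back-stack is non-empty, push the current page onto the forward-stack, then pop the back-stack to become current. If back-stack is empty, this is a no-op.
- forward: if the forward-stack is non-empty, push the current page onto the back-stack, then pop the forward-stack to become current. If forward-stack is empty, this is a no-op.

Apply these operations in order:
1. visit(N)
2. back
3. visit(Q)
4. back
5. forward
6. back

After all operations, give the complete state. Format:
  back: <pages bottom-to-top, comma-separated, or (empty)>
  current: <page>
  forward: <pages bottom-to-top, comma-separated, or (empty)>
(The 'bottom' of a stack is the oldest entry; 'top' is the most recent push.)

After 1 (visit(N)): cur=N back=1 fwd=0
After 2 (back): cur=HOME back=0 fwd=1
After 3 (visit(Q)): cur=Q back=1 fwd=0
After 4 (back): cur=HOME back=0 fwd=1
After 5 (forward): cur=Q back=1 fwd=0
After 6 (back): cur=HOME back=0 fwd=1

Answer: back: (empty)
current: HOME
forward: Q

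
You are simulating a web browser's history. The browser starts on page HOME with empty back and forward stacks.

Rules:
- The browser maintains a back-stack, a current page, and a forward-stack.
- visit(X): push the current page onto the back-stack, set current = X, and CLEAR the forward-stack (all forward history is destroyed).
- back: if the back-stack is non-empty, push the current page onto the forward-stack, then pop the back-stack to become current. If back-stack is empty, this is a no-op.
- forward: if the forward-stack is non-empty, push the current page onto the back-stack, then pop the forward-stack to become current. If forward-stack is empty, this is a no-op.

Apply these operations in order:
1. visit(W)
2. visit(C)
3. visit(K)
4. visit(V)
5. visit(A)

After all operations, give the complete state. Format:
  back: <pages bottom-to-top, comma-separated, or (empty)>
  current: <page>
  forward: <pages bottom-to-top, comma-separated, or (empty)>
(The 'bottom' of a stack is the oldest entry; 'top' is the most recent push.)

Answer: back: HOME,W,C,K,V
current: A
forward: (empty)

Derivation:
After 1 (visit(W)): cur=W back=1 fwd=0
After 2 (visit(C)): cur=C back=2 fwd=0
After 3 (visit(K)): cur=K back=3 fwd=0
After 4 (visit(V)): cur=V back=4 fwd=0
After 5 (visit(A)): cur=A back=5 fwd=0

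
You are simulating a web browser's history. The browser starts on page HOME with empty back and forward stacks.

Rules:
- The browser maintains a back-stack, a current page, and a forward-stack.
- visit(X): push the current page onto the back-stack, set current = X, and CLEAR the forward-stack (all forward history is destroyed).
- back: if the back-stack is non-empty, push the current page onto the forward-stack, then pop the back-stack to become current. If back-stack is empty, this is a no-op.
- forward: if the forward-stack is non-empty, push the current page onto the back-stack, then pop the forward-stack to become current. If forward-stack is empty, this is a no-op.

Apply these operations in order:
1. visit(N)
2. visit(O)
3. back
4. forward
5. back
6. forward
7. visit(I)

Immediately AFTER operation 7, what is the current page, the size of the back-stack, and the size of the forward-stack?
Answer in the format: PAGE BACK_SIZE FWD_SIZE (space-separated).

After 1 (visit(N)): cur=N back=1 fwd=0
After 2 (visit(O)): cur=O back=2 fwd=0
After 3 (back): cur=N back=1 fwd=1
After 4 (forward): cur=O back=2 fwd=0
After 5 (back): cur=N back=1 fwd=1
After 6 (forward): cur=O back=2 fwd=0
After 7 (visit(I)): cur=I back=3 fwd=0

I 3 0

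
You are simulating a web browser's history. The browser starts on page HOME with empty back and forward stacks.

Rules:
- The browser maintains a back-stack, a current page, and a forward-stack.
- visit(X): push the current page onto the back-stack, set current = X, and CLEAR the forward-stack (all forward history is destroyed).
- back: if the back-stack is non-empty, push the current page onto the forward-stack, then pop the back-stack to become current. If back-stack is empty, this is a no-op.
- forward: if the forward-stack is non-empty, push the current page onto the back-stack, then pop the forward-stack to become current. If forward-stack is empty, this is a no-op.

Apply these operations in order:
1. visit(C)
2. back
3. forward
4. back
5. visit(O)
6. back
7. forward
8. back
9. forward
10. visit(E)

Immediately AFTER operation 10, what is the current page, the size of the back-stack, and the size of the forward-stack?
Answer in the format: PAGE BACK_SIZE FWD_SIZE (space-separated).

After 1 (visit(C)): cur=C back=1 fwd=0
After 2 (back): cur=HOME back=0 fwd=1
After 3 (forward): cur=C back=1 fwd=0
After 4 (back): cur=HOME back=0 fwd=1
After 5 (visit(O)): cur=O back=1 fwd=0
After 6 (back): cur=HOME back=0 fwd=1
After 7 (forward): cur=O back=1 fwd=0
After 8 (back): cur=HOME back=0 fwd=1
After 9 (forward): cur=O back=1 fwd=0
After 10 (visit(E)): cur=E back=2 fwd=0

E 2 0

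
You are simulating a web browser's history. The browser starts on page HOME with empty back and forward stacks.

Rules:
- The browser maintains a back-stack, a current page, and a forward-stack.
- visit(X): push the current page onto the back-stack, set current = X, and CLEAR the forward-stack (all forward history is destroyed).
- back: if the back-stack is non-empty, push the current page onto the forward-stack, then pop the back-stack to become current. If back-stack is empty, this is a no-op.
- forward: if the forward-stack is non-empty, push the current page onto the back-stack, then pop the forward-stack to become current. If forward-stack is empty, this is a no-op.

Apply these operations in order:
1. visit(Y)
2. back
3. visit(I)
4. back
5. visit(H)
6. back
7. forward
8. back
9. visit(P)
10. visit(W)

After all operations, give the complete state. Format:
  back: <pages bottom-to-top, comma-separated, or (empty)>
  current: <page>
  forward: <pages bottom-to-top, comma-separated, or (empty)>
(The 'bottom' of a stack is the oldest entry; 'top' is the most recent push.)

After 1 (visit(Y)): cur=Y back=1 fwd=0
After 2 (back): cur=HOME back=0 fwd=1
After 3 (visit(I)): cur=I back=1 fwd=0
After 4 (back): cur=HOME back=0 fwd=1
After 5 (visit(H)): cur=H back=1 fwd=0
After 6 (back): cur=HOME back=0 fwd=1
After 7 (forward): cur=H back=1 fwd=0
After 8 (back): cur=HOME back=0 fwd=1
After 9 (visit(P)): cur=P back=1 fwd=0
After 10 (visit(W)): cur=W back=2 fwd=0

Answer: back: HOME,P
current: W
forward: (empty)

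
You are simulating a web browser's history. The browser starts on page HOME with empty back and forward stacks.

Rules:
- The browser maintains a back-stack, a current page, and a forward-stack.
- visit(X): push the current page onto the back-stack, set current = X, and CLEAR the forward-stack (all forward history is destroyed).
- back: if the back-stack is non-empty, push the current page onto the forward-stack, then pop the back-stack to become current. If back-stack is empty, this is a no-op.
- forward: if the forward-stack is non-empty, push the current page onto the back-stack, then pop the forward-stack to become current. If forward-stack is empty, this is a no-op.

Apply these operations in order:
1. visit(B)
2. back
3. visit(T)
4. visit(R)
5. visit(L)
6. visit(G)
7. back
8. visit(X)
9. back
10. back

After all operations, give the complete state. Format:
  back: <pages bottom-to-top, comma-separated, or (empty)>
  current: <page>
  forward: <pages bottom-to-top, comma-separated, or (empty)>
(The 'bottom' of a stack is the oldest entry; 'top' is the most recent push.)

After 1 (visit(B)): cur=B back=1 fwd=0
After 2 (back): cur=HOME back=0 fwd=1
After 3 (visit(T)): cur=T back=1 fwd=0
After 4 (visit(R)): cur=R back=2 fwd=0
After 5 (visit(L)): cur=L back=3 fwd=0
After 6 (visit(G)): cur=G back=4 fwd=0
After 7 (back): cur=L back=3 fwd=1
After 8 (visit(X)): cur=X back=4 fwd=0
After 9 (back): cur=L back=3 fwd=1
After 10 (back): cur=R back=2 fwd=2

Answer: back: HOME,T
current: R
forward: X,L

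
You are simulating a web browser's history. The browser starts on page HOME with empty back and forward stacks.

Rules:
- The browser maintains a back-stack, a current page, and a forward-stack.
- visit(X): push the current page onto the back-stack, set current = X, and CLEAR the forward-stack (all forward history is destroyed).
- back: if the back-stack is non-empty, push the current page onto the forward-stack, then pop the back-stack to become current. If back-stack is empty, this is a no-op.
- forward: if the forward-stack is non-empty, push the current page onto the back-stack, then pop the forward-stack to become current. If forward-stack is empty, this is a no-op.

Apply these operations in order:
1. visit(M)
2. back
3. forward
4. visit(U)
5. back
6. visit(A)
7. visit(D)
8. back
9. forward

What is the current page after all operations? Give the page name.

Answer: D

Derivation:
After 1 (visit(M)): cur=M back=1 fwd=0
After 2 (back): cur=HOME back=0 fwd=1
After 3 (forward): cur=M back=1 fwd=0
After 4 (visit(U)): cur=U back=2 fwd=0
After 5 (back): cur=M back=1 fwd=1
After 6 (visit(A)): cur=A back=2 fwd=0
After 7 (visit(D)): cur=D back=3 fwd=0
After 8 (back): cur=A back=2 fwd=1
After 9 (forward): cur=D back=3 fwd=0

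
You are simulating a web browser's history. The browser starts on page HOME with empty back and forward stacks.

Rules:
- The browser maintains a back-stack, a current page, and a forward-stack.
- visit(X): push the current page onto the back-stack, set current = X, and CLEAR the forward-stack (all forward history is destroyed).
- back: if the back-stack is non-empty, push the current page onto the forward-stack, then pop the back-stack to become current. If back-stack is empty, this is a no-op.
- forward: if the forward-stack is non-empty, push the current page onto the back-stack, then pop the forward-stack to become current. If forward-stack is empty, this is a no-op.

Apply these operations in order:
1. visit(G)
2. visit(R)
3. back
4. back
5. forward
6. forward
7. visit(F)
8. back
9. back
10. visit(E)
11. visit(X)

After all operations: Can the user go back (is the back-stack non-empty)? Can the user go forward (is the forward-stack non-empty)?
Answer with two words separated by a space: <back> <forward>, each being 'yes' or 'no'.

After 1 (visit(G)): cur=G back=1 fwd=0
After 2 (visit(R)): cur=R back=2 fwd=0
After 3 (back): cur=G back=1 fwd=1
After 4 (back): cur=HOME back=0 fwd=2
After 5 (forward): cur=G back=1 fwd=1
After 6 (forward): cur=R back=2 fwd=0
After 7 (visit(F)): cur=F back=3 fwd=0
After 8 (back): cur=R back=2 fwd=1
After 9 (back): cur=G back=1 fwd=2
After 10 (visit(E)): cur=E back=2 fwd=0
After 11 (visit(X)): cur=X back=3 fwd=0

Answer: yes no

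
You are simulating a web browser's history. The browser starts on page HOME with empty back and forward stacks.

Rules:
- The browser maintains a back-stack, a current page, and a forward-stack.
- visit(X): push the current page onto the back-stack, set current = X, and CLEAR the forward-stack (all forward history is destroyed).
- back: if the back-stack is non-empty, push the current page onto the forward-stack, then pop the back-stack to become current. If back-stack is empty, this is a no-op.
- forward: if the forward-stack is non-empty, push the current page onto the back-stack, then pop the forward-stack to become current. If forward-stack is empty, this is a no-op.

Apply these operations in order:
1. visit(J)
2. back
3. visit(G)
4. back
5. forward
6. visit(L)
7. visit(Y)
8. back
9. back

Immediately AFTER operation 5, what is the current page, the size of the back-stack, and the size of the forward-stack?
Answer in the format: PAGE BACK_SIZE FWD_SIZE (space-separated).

After 1 (visit(J)): cur=J back=1 fwd=0
After 2 (back): cur=HOME back=0 fwd=1
After 3 (visit(G)): cur=G back=1 fwd=0
After 4 (back): cur=HOME back=0 fwd=1
After 5 (forward): cur=G back=1 fwd=0

G 1 0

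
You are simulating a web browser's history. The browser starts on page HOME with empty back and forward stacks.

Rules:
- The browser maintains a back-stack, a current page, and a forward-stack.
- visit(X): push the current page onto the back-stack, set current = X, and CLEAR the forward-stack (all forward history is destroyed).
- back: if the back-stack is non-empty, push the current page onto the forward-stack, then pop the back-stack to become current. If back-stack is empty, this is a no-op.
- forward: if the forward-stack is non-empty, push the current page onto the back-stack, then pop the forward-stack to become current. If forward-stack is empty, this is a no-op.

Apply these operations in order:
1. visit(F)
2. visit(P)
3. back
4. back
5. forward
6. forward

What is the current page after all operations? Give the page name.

After 1 (visit(F)): cur=F back=1 fwd=0
After 2 (visit(P)): cur=P back=2 fwd=0
After 3 (back): cur=F back=1 fwd=1
After 4 (back): cur=HOME back=0 fwd=2
After 5 (forward): cur=F back=1 fwd=1
After 6 (forward): cur=P back=2 fwd=0

Answer: P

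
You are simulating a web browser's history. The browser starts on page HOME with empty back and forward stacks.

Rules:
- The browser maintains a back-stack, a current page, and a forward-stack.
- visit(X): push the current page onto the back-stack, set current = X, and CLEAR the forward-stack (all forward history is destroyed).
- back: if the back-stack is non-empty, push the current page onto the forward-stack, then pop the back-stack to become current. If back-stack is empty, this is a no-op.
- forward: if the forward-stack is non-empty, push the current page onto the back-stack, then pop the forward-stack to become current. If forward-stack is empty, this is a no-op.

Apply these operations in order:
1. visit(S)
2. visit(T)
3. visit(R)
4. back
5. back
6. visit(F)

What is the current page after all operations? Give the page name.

After 1 (visit(S)): cur=S back=1 fwd=0
After 2 (visit(T)): cur=T back=2 fwd=0
After 3 (visit(R)): cur=R back=3 fwd=0
After 4 (back): cur=T back=2 fwd=1
After 5 (back): cur=S back=1 fwd=2
After 6 (visit(F)): cur=F back=2 fwd=0

Answer: F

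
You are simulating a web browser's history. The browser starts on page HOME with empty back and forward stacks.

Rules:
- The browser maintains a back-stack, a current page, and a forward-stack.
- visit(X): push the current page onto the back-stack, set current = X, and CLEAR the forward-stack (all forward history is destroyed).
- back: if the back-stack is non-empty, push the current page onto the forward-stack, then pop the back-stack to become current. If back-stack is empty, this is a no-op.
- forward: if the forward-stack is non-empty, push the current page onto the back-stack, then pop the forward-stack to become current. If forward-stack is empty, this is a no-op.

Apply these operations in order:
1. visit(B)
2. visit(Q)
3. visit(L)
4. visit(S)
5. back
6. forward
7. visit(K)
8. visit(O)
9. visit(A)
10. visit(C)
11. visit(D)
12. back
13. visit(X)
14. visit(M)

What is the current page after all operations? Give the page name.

After 1 (visit(B)): cur=B back=1 fwd=0
After 2 (visit(Q)): cur=Q back=2 fwd=0
After 3 (visit(L)): cur=L back=3 fwd=0
After 4 (visit(S)): cur=S back=4 fwd=0
After 5 (back): cur=L back=3 fwd=1
After 6 (forward): cur=S back=4 fwd=0
After 7 (visit(K)): cur=K back=5 fwd=0
After 8 (visit(O)): cur=O back=6 fwd=0
After 9 (visit(A)): cur=A back=7 fwd=0
After 10 (visit(C)): cur=C back=8 fwd=0
After 11 (visit(D)): cur=D back=9 fwd=0
After 12 (back): cur=C back=8 fwd=1
After 13 (visit(X)): cur=X back=9 fwd=0
After 14 (visit(M)): cur=M back=10 fwd=0

Answer: M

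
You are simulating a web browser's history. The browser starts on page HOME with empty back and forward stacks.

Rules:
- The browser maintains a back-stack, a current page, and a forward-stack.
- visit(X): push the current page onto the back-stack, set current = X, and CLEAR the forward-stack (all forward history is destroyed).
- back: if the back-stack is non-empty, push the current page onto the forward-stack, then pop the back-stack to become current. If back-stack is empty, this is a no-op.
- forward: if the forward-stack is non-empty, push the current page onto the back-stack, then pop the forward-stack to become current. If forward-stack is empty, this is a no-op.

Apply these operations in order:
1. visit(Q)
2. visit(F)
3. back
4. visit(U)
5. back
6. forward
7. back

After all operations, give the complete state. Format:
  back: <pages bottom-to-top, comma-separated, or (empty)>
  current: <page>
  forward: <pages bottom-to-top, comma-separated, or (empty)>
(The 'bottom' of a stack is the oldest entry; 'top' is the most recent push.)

After 1 (visit(Q)): cur=Q back=1 fwd=0
After 2 (visit(F)): cur=F back=2 fwd=0
After 3 (back): cur=Q back=1 fwd=1
After 4 (visit(U)): cur=U back=2 fwd=0
After 5 (back): cur=Q back=1 fwd=1
After 6 (forward): cur=U back=2 fwd=0
After 7 (back): cur=Q back=1 fwd=1

Answer: back: HOME
current: Q
forward: U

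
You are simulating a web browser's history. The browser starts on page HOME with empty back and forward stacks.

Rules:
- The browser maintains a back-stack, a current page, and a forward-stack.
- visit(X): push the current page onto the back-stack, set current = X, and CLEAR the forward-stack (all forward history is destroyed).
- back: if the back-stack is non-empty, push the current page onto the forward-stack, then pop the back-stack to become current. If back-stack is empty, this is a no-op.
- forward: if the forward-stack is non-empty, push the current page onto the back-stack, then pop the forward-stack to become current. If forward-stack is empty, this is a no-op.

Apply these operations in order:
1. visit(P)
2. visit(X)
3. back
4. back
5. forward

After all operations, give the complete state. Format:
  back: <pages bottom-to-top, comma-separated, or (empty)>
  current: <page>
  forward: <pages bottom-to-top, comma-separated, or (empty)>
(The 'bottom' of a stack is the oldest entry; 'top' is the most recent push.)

After 1 (visit(P)): cur=P back=1 fwd=0
After 2 (visit(X)): cur=X back=2 fwd=0
After 3 (back): cur=P back=1 fwd=1
After 4 (back): cur=HOME back=0 fwd=2
After 5 (forward): cur=P back=1 fwd=1

Answer: back: HOME
current: P
forward: X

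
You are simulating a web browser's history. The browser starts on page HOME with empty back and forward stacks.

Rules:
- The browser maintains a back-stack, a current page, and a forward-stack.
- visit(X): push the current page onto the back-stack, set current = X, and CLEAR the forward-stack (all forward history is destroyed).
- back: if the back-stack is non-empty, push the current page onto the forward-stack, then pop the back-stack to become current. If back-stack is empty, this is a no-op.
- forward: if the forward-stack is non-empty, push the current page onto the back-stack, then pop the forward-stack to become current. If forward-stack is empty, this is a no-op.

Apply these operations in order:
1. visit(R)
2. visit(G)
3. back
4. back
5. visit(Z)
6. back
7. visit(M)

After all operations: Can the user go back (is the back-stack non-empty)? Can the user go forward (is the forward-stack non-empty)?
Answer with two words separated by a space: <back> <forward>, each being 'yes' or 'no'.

After 1 (visit(R)): cur=R back=1 fwd=0
After 2 (visit(G)): cur=G back=2 fwd=0
After 3 (back): cur=R back=1 fwd=1
After 4 (back): cur=HOME back=0 fwd=2
After 5 (visit(Z)): cur=Z back=1 fwd=0
After 6 (back): cur=HOME back=0 fwd=1
After 7 (visit(M)): cur=M back=1 fwd=0

Answer: yes no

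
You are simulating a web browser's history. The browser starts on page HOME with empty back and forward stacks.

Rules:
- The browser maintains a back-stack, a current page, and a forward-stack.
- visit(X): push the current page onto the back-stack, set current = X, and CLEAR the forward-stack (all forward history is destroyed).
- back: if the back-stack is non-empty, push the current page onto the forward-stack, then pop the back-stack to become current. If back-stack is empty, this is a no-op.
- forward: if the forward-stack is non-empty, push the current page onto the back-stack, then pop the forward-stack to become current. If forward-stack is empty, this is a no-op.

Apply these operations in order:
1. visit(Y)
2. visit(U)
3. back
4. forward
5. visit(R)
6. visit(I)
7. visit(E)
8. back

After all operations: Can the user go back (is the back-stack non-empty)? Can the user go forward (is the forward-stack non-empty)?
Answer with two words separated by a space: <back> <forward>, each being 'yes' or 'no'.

After 1 (visit(Y)): cur=Y back=1 fwd=0
After 2 (visit(U)): cur=U back=2 fwd=0
After 3 (back): cur=Y back=1 fwd=1
After 4 (forward): cur=U back=2 fwd=0
After 5 (visit(R)): cur=R back=3 fwd=0
After 6 (visit(I)): cur=I back=4 fwd=0
After 7 (visit(E)): cur=E back=5 fwd=0
After 8 (back): cur=I back=4 fwd=1

Answer: yes yes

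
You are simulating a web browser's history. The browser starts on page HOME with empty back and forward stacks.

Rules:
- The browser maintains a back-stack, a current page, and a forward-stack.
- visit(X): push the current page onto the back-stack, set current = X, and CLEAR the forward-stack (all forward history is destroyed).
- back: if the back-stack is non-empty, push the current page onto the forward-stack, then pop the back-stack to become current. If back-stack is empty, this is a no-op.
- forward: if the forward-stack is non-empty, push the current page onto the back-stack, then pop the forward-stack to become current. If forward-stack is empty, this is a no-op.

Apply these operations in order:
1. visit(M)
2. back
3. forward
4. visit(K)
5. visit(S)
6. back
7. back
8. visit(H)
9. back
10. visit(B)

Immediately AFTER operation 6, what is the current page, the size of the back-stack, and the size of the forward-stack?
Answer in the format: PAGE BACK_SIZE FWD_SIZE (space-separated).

After 1 (visit(M)): cur=M back=1 fwd=0
After 2 (back): cur=HOME back=0 fwd=1
After 3 (forward): cur=M back=1 fwd=0
After 4 (visit(K)): cur=K back=2 fwd=0
After 5 (visit(S)): cur=S back=3 fwd=0
After 6 (back): cur=K back=2 fwd=1

K 2 1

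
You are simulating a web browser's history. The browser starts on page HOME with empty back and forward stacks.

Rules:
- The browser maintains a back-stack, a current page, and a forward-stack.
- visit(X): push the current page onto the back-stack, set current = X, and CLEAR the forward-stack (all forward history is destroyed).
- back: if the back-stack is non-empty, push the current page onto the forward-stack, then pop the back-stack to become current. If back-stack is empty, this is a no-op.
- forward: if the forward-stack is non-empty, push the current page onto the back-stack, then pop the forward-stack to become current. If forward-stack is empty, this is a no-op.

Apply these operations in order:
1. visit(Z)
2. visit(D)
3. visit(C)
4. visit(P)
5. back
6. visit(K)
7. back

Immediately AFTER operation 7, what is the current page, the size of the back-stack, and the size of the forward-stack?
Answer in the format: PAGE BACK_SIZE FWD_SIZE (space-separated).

After 1 (visit(Z)): cur=Z back=1 fwd=0
After 2 (visit(D)): cur=D back=2 fwd=0
After 3 (visit(C)): cur=C back=3 fwd=0
After 4 (visit(P)): cur=P back=4 fwd=0
After 5 (back): cur=C back=3 fwd=1
After 6 (visit(K)): cur=K back=4 fwd=0
After 7 (back): cur=C back=3 fwd=1

C 3 1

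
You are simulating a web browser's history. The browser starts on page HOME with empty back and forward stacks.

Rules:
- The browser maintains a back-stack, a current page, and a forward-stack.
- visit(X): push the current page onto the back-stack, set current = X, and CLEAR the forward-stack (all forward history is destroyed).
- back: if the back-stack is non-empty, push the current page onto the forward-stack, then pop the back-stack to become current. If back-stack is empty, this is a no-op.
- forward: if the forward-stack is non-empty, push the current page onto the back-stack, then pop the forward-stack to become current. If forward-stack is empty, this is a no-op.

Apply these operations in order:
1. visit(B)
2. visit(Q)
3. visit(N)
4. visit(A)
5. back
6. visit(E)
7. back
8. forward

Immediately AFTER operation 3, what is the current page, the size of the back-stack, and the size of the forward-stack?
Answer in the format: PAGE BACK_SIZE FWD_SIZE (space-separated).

After 1 (visit(B)): cur=B back=1 fwd=0
After 2 (visit(Q)): cur=Q back=2 fwd=0
After 3 (visit(N)): cur=N back=3 fwd=0

N 3 0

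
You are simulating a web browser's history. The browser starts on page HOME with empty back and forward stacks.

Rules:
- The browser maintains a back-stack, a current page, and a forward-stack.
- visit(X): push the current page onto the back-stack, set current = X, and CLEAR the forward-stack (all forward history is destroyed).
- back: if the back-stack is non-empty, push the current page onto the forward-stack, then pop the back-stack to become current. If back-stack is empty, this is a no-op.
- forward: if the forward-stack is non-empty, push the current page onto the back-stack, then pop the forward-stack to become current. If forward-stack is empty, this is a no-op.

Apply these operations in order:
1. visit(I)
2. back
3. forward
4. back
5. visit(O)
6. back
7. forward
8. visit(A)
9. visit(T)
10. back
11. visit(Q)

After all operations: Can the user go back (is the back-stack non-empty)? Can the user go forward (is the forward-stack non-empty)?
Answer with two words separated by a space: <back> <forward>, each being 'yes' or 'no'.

Answer: yes no

Derivation:
After 1 (visit(I)): cur=I back=1 fwd=0
After 2 (back): cur=HOME back=0 fwd=1
After 3 (forward): cur=I back=1 fwd=0
After 4 (back): cur=HOME back=0 fwd=1
After 5 (visit(O)): cur=O back=1 fwd=0
After 6 (back): cur=HOME back=0 fwd=1
After 7 (forward): cur=O back=1 fwd=0
After 8 (visit(A)): cur=A back=2 fwd=0
After 9 (visit(T)): cur=T back=3 fwd=0
After 10 (back): cur=A back=2 fwd=1
After 11 (visit(Q)): cur=Q back=3 fwd=0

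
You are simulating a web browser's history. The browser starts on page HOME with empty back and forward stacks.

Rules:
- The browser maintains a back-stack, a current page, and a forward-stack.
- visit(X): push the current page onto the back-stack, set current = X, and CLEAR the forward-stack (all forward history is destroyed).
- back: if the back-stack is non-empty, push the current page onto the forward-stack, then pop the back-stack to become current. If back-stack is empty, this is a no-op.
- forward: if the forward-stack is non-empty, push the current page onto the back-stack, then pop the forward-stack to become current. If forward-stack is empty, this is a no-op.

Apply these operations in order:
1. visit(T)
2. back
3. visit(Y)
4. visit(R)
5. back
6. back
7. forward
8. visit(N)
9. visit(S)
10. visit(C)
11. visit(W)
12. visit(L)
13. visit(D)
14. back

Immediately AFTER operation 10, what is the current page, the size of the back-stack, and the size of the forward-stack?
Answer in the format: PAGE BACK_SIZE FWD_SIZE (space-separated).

After 1 (visit(T)): cur=T back=1 fwd=0
After 2 (back): cur=HOME back=0 fwd=1
After 3 (visit(Y)): cur=Y back=1 fwd=0
After 4 (visit(R)): cur=R back=2 fwd=0
After 5 (back): cur=Y back=1 fwd=1
After 6 (back): cur=HOME back=0 fwd=2
After 7 (forward): cur=Y back=1 fwd=1
After 8 (visit(N)): cur=N back=2 fwd=0
After 9 (visit(S)): cur=S back=3 fwd=0
After 10 (visit(C)): cur=C back=4 fwd=0

C 4 0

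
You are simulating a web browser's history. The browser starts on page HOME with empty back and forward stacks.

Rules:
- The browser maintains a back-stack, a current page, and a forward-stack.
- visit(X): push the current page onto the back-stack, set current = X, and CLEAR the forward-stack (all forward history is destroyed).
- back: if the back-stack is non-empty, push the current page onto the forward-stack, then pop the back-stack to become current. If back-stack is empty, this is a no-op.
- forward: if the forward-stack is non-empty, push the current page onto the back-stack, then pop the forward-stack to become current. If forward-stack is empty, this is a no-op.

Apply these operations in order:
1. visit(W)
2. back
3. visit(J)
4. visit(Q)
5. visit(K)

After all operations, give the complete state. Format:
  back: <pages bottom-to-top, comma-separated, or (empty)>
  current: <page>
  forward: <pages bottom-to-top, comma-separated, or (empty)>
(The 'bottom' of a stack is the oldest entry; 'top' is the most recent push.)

Answer: back: HOME,J,Q
current: K
forward: (empty)

Derivation:
After 1 (visit(W)): cur=W back=1 fwd=0
After 2 (back): cur=HOME back=0 fwd=1
After 3 (visit(J)): cur=J back=1 fwd=0
After 4 (visit(Q)): cur=Q back=2 fwd=0
After 5 (visit(K)): cur=K back=3 fwd=0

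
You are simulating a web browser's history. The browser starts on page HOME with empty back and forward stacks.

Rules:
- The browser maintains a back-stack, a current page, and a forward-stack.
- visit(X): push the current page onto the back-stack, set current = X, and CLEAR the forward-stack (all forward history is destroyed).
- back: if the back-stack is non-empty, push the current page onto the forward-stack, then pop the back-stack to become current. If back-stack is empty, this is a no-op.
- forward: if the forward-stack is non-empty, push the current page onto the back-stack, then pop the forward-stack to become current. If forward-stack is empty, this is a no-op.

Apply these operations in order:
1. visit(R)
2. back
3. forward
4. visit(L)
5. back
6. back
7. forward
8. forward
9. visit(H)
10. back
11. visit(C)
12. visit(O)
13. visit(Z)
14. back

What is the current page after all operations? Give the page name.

After 1 (visit(R)): cur=R back=1 fwd=0
After 2 (back): cur=HOME back=0 fwd=1
After 3 (forward): cur=R back=1 fwd=0
After 4 (visit(L)): cur=L back=2 fwd=0
After 5 (back): cur=R back=1 fwd=1
After 6 (back): cur=HOME back=0 fwd=2
After 7 (forward): cur=R back=1 fwd=1
After 8 (forward): cur=L back=2 fwd=0
After 9 (visit(H)): cur=H back=3 fwd=0
After 10 (back): cur=L back=2 fwd=1
After 11 (visit(C)): cur=C back=3 fwd=0
After 12 (visit(O)): cur=O back=4 fwd=0
After 13 (visit(Z)): cur=Z back=5 fwd=0
After 14 (back): cur=O back=4 fwd=1

Answer: O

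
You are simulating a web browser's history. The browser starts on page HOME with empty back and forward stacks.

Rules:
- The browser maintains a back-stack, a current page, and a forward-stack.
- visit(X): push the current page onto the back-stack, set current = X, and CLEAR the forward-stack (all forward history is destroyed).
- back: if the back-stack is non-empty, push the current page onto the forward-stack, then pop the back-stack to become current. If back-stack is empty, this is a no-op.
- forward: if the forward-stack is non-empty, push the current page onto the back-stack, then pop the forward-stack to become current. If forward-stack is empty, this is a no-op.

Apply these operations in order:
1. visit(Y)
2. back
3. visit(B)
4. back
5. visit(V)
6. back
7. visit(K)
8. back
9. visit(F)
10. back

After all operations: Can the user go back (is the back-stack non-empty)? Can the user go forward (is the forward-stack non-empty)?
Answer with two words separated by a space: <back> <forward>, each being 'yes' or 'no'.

After 1 (visit(Y)): cur=Y back=1 fwd=0
After 2 (back): cur=HOME back=0 fwd=1
After 3 (visit(B)): cur=B back=1 fwd=0
After 4 (back): cur=HOME back=0 fwd=1
After 5 (visit(V)): cur=V back=1 fwd=0
After 6 (back): cur=HOME back=0 fwd=1
After 7 (visit(K)): cur=K back=1 fwd=0
After 8 (back): cur=HOME back=0 fwd=1
After 9 (visit(F)): cur=F back=1 fwd=0
After 10 (back): cur=HOME back=0 fwd=1

Answer: no yes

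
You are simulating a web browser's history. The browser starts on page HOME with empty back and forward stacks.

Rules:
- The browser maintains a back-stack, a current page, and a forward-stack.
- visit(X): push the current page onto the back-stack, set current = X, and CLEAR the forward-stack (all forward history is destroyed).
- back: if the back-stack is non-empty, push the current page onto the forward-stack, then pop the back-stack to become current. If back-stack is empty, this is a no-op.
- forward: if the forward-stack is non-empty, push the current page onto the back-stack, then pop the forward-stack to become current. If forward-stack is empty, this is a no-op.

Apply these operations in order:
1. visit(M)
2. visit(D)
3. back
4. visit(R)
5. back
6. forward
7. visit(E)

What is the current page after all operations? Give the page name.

After 1 (visit(M)): cur=M back=1 fwd=0
After 2 (visit(D)): cur=D back=2 fwd=0
After 3 (back): cur=M back=1 fwd=1
After 4 (visit(R)): cur=R back=2 fwd=0
After 5 (back): cur=M back=1 fwd=1
After 6 (forward): cur=R back=2 fwd=0
After 7 (visit(E)): cur=E back=3 fwd=0

Answer: E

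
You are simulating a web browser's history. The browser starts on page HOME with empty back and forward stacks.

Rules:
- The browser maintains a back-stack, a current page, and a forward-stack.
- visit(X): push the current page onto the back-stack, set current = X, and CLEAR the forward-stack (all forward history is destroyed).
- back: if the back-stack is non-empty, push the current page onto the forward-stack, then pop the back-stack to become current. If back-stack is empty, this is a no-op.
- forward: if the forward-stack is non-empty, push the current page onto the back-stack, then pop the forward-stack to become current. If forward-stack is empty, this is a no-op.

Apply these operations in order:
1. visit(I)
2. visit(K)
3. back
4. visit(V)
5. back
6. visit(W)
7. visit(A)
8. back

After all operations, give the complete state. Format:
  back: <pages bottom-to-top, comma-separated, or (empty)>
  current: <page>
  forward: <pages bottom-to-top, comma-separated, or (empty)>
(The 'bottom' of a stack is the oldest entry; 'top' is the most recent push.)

After 1 (visit(I)): cur=I back=1 fwd=0
After 2 (visit(K)): cur=K back=2 fwd=0
After 3 (back): cur=I back=1 fwd=1
After 4 (visit(V)): cur=V back=2 fwd=0
After 5 (back): cur=I back=1 fwd=1
After 6 (visit(W)): cur=W back=2 fwd=0
After 7 (visit(A)): cur=A back=3 fwd=0
After 8 (back): cur=W back=2 fwd=1

Answer: back: HOME,I
current: W
forward: A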